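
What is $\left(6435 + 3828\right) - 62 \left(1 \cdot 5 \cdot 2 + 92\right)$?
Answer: $3939$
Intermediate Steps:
$\left(6435 + 3828\right) - 62 \left(1 \cdot 5 \cdot 2 + 92\right) = 10263 - 62 \left(5 \cdot 2 + 92\right) = 10263 - 62 \left(10 + 92\right) = 10263 - 6324 = 3939$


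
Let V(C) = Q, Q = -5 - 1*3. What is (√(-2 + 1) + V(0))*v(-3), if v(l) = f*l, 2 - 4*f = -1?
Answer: 18 - 9*I/4 ≈ 18.0 - 2.25*I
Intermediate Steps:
Q = -8 (Q = -5 - 3 = -8)
f = ¾ (f = ½ - ¼*(-1) = ½ + ¼ = ¾ ≈ 0.75000)
v(l) = 3*l/4
V(C) = -8
(√(-2 + 1) + V(0))*v(-3) = (√(-2 + 1) - 8)*((¾)*(-3)) = (√(-1) - 8)*(-9/4) = (I - 8)*(-9/4) = (-8 + I)*(-9/4) = 18 - 9*I/4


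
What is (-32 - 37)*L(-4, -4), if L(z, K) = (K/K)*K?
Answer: 276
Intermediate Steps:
L(z, K) = K (L(z, K) = 1*K = K)
(-32 - 37)*L(-4, -4) = (-32 - 37)*(-4) = -69*(-4) = 276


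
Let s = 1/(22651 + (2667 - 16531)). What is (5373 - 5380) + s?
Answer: -61508/8787 ≈ -6.9999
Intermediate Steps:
s = 1/8787 (s = 1/(22651 - 13864) = 1/8787 ≈ 0.00011380)
(5373 - 5380) + s = (5373 - 5380) + 1/8787 = -7 + 1/8787 = -61508/8787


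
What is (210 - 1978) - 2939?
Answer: -4707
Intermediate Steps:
(210 - 1978) - 2939 = -1768 - 2939 = -4707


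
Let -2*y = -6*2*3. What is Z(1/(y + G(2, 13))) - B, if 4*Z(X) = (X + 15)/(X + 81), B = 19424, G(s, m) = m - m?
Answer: -113358193/5836 ≈ -19424.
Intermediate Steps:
G(s, m) = 0
y = 18 (y = -(-6*2)*3/2 = -(-6)*3 = -1/2*(-36) = 18)
Z(X) = (15 + X)/(4*(81 + X)) (Z(X) = ((X + 15)/(X + 81))/4 = ((15 + X)/(81 + X))/4 = (15 + X)/(4*(81 + X)))
Z(1/(y + G(2, 13))) - B = (15 + 1/(18 + 0))/(4*(81 + 1/(18 + 0))) - 1*19424 = (15 + 1/18)/(4*(81 + 1/18)) - 19424 = (1/4)*(271/18)/(1459/18) - 19424 = (1/4)*(18/1459)*(271/18) - 19424 = 271/5836 - 19424 = -113358193/5836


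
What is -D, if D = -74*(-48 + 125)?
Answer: 5698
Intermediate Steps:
D = -5698 (D = -74*77 = -5698)
-D = -1*(-5698) = 5698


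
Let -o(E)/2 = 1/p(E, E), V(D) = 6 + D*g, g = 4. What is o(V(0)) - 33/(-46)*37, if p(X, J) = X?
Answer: 3617/138 ≈ 26.210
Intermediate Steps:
V(D) = 6 + 4*D (V(D) = 6 + D*4 = 6 + 4*D)
o(E) = -2/E
o(V(0)) - 33/(-46)*37 = -2/(6 + 4*0) - 33/(-46)*37 = -2/(6 + 0) - 33*(-1/46)*37 = -2/6 + (33/46)*37 = -2*⅙ + 1221/46 = -⅓ + 1221/46 = 3617/138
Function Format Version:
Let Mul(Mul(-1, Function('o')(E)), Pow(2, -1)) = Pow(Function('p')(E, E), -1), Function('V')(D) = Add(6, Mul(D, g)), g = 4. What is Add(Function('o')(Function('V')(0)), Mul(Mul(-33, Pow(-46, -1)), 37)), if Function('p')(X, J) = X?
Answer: Rational(3617, 138) ≈ 26.210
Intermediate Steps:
Function('V')(D) = Add(6, Mul(4, D)) (Function('V')(D) = Add(6, Mul(D, 4)) = Add(6, Mul(4, D)))
Function('o')(E) = Mul(-2, Pow(E, -1))
Add(Function('o')(Function('V')(0)), Mul(Mul(-33, Pow(-46, -1)), 37)) = Add(Mul(-2, Pow(Add(6, Mul(4, 0)), -1)), Mul(Mul(-33, Pow(-46, -1)), 37)) = Add(Mul(-2, Pow(Add(6, 0), -1)), Mul(Mul(-33, Rational(-1, 46)), 37)) = Add(Mul(-2, Pow(6, -1)), Mul(Rational(33, 46), 37)) = Add(Mul(-2, Rational(1, 6)), Rational(1221, 46)) = Add(Rational(-1, 3), Rational(1221, 46)) = Rational(3617, 138)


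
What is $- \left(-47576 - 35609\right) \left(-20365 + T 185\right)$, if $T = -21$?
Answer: $-2017236250$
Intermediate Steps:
$- \left(-47576 - 35609\right) \left(-20365 + T 185\right) = - \left(-47576 - 35609\right) \left(-20365 - 3885\right) = - \left(-83185\right) \left(-20365 - 3885\right) = - \left(-83185\right) \left(-24250\right) = \left(-1\right) 2017236250 = -2017236250$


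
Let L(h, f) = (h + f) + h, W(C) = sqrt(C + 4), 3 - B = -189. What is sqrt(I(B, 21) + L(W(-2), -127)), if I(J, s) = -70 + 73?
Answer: sqrt(-124 + 2*sqrt(2)) ≈ 11.008*I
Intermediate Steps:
B = 192 (B = 3 - 1*(-189) = 3 + 189 = 192)
W(C) = sqrt(4 + C)
L(h, f) = f + 2*h (L(h, f) = (f + h) + h = f + 2*h)
I(J, s) = 3
sqrt(I(B, 21) + L(W(-2), -127)) = sqrt(3 + (-127 + 2*sqrt(4 - 2))) = sqrt(3 + (-127 + 2*sqrt(2))) = sqrt(-124 + 2*sqrt(2))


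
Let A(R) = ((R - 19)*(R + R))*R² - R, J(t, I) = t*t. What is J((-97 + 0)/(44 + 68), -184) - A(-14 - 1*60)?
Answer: -945463072063/12544 ≈ -7.5372e+7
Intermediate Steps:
J(t, I) = t²
A(R) = -R + 2*R³*(-19 + R) (A(R) = ((-19 + R)*(2*R))*R² - R = (2*R*(-19 + R))*R² - R = 2*R³*(-19 + R) - R = -R + 2*R³*(-19 + R))
J((-97 + 0)/(44 + 68), -184) - A(-14 - 1*60) = ((-97 + 0)/(44 + 68))² - (-(-14 - 1*60) - 38*(-14 - 1*60)³ + 2*(-14 - 1*60)⁴) = (-97/112)² - (-(-14 - 60) - 38*(-14 - 60)³ + 2*(-14 - 60)⁴) = (-97*1/112)² - (-1*(-74) - 38*(-74)³ + 2*(-74)⁴) = (-97/112)² - (74 - 38*(-405224) + 2*29986576) = 9409/12544 - (74 + 15398512 + 59973152) = 9409/12544 - 1*75371738 = 9409/12544 - 75371738 = -945463072063/12544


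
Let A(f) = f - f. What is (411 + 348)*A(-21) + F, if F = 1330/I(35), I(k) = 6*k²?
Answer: 19/105 ≈ 0.18095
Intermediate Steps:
A(f) = 0
F = 19/105 (F = 1330/((6*35²)) = 1330/((6*1225)) = 1330/7350 = 1330*(1/7350) = 19/105 ≈ 0.18095)
(411 + 348)*A(-21) + F = (411 + 348)*0 + 19/105 = 759*0 + 19/105 = 0 + 19/105 = 19/105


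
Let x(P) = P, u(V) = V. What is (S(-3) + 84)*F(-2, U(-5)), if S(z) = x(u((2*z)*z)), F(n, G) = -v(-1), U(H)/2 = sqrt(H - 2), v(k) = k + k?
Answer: 204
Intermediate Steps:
v(k) = 2*k
U(H) = 2*sqrt(-2 + H) (U(H) = 2*sqrt(H - 2) = 2*sqrt(-2 + H))
F(n, G) = 2 (F(n, G) = -2*(-1) = -1*(-2) = 2)
S(z) = 2*z**2 (S(z) = (2*z)*z = 2*z**2)
(S(-3) + 84)*F(-2, U(-5)) = (2*(-3)**2 + 84)*2 = (2*9 + 84)*2 = (18 + 84)*2 = 102*2 = 204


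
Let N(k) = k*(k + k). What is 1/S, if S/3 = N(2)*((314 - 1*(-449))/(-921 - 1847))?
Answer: -346/2289 ≈ -0.15116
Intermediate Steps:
N(k) = 2*k² (N(k) = k*(2*k) = 2*k²)
S = -2289/346 (S = 3*((2*2²)*((314 - 1*(-449))/(-921 - 1847))) = 3*((2*4)*((314 + 449)/(-2768))) = 3*(8*(763*(-1/2768))) = 3*(8*(-763/2768)) = 3*(-763/346) = -2289/346 ≈ -6.6156)
1/S = 1/(-2289/346) = -346/2289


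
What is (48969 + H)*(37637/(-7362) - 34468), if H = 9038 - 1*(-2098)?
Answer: -5084703746855/2454 ≈ -2.0720e+9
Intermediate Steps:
H = 11136 (H = 9038 + 2098 = 11136)
(48969 + H)*(37637/(-7362) - 34468) = (48969 + 11136)*(37637/(-7362) - 34468) = 60105*(37637*(-1/7362) - 34468) = 60105*(-37637/7362 - 34468) = 60105*(-253791053/7362) = -5084703746855/2454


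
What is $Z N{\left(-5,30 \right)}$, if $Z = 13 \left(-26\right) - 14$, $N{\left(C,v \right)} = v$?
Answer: $-10560$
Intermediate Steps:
$Z = -352$ ($Z = -338 - 14 = -352$)
$Z N{\left(-5,30 \right)} = \left(-352\right) 30 = -10560$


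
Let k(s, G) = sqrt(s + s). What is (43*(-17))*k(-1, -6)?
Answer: -731*I*sqrt(2) ≈ -1033.8*I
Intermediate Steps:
k(s, G) = sqrt(2)*sqrt(s) (k(s, G) = sqrt(2*s) = sqrt(2)*sqrt(s))
(43*(-17))*k(-1, -6) = (43*(-17))*(sqrt(2)*sqrt(-1)) = -731*sqrt(2)*I = -731*I*sqrt(2)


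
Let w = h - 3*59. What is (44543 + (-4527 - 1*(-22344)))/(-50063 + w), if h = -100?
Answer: -3118/2517 ≈ -1.2388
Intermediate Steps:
w = -277 (w = -100 - 3*59 = -100 - 177 = -277)
(44543 + (-4527 - 1*(-22344)))/(-50063 + w) = (44543 + (-4527 - 1*(-22344)))/(-50063 - 277) = (44543 + (-4527 + 22344))/(-50340) = (44543 + 17817)*(-1/50340) = 62360*(-1/50340) = -3118/2517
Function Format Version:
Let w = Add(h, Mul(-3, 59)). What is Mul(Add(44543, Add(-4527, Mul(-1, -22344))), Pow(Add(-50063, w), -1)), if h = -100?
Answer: Rational(-3118, 2517) ≈ -1.2388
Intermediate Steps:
w = -277 (w = Add(-100, Mul(-3, 59)) = Add(-100, -177) = -277)
Mul(Add(44543, Add(-4527, Mul(-1, -22344))), Pow(Add(-50063, w), -1)) = Mul(Add(44543, Add(-4527, Mul(-1, -22344))), Pow(Add(-50063, -277), -1)) = Mul(Add(44543, Add(-4527, 22344)), Pow(-50340, -1)) = Mul(Add(44543, 17817), Rational(-1, 50340)) = Mul(62360, Rational(-1, 50340)) = Rational(-3118, 2517)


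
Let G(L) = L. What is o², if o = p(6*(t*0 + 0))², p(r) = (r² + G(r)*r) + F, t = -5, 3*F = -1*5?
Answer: 625/81 ≈ 7.7160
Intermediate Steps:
F = -5/3 (F = (-1*5)/3 = (⅓)*(-5) = -5/3 ≈ -1.6667)
p(r) = -5/3 + 2*r² (p(r) = (r² + r*r) - 5/3 = (r² + r²) - 5/3 = 2*r² - 5/3 = -5/3 + 2*r²)
o = 25/9 (o = (-5/3 + 2*(6*(-5*0 + 0))²)² = (-5/3 + 2*(6*(0 + 0))²)² = (-5/3 + 2*(6*0)²)² = (-5/3 + 2*0²)² = (-5/3 + 2*0)² = (-5/3 + 0)² = (-5/3)² = 25/9 ≈ 2.7778)
o² = (25/9)² = 625/81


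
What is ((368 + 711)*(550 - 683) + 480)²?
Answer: 20456722729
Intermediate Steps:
((368 + 711)*(550 - 683) + 480)² = (1079*(-133) + 480)² = (-143507 + 480)² = (-143027)² = 20456722729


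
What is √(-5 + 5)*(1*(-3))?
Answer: 0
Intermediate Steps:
√(-5 + 5)*(1*(-3)) = √0*(-3) = 0*(-3) = 0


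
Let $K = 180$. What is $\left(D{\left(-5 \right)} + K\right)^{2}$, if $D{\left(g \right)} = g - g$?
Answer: $32400$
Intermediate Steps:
$D{\left(g \right)} = 0$
$\left(D{\left(-5 \right)} + K\right)^{2} = \left(0 + 180\right)^{2} = 180^{2} = 32400$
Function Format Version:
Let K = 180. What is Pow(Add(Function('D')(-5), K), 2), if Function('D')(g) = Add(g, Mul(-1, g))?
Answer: 32400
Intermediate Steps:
Function('D')(g) = 0
Pow(Add(Function('D')(-5), K), 2) = Pow(Add(0, 180), 2) = Pow(180, 2) = 32400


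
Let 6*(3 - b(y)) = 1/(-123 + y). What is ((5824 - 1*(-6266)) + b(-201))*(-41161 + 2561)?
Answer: -113429926225/243 ≈ -4.6679e+8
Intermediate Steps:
b(y) = 3 - 1/(6*(-123 + y))
((5824 - 1*(-6266)) + b(-201))*(-41161 + 2561) = ((5824 - 1*(-6266)) + (-2215 + 18*(-201))/(6*(-123 - 201)))*(-41161 + 2561) = ((5824 + 6266) + (⅙)*(-2215 - 3618)/(-324))*(-38600) = (12090 + (⅙)*(-1/324)*(-5833))*(-38600) = (12090 + 5833/1944)*(-38600) = (23508793/1944)*(-38600) = -113429926225/243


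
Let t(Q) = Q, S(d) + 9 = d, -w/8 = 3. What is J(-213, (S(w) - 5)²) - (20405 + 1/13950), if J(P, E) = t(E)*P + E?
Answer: -4555135351/13950 ≈ -3.2653e+5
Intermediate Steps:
w = -24 (w = -8*3 = -24)
S(d) = -9 + d
J(P, E) = E + E*P (J(P, E) = E*P + E = E + E*P)
J(-213, (S(w) - 5)²) - (20405 + 1/13950) = ((-9 - 24) - 5)²*(1 - 213) - (20405 + 1/13950) = (-33 - 5)²*(-212) - (20405 + 1/13950) = (-38)²*(-212) - 1*284649751/13950 = 1444*(-212) - 284649751/13950 = -306128 - 284649751/13950 = -4555135351/13950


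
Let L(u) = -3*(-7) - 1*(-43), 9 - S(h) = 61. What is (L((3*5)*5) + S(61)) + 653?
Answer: 665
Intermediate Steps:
S(h) = -52 (S(h) = 9 - 1*61 = 9 - 61 = -52)
L(u) = 64 (L(u) = 21 + 43 = 64)
(L((3*5)*5) + S(61)) + 653 = (64 - 52) + 653 = 12 + 653 = 665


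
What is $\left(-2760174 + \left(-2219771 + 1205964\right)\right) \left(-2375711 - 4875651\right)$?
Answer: $27366502412122$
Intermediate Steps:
$\left(-2760174 + \left(-2219771 + 1205964\right)\right) \left(-2375711 - 4875651\right) = \left(-2760174 - 1013807\right) \left(-7251362\right) = \left(-3773981\right) \left(-7251362\right) = 27366502412122$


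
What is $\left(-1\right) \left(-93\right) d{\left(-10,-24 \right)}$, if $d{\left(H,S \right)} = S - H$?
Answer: $-1302$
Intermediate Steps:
$\left(-1\right) \left(-93\right) d{\left(-10,-24 \right)} = \left(-1\right) \left(-93\right) \left(-24 - -10\right) = 93 \left(-24 + 10\right) = 93 \left(-14\right) = -1302$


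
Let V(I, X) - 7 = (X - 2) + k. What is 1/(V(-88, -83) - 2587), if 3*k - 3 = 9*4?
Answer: -1/2652 ≈ -0.00037707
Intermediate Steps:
k = 13 (k = 1 + (9*4)/3 = 1 + (1/3)*36 = 1 + 12 = 13)
V(I, X) = 18 + X (V(I, X) = 7 + ((X - 2) + 13) = 7 + ((-2 + X) + 13) = 7 + (11 + X) = 18 + X)
1/(V(-88, -83) - 2587) = 1/((18 - 83) - 2587) = 1/(-65 - 2587) = 1/(-2652) = -1/2652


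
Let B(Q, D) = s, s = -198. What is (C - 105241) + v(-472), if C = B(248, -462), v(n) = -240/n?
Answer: -6220871/59 ≈ -1.0544e+5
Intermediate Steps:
B(Q, D) = -198
C = -198
(C - 105241) + v(-472) = (-198 - 105241) - 240/(-472) = -105439 - 240*(-1/472) = -105439 + 30/59 = -6220871/59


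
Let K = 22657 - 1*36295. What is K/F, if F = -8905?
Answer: 13638/8905 ≈ 1.5315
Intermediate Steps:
K = -13638 (K = 22657 - 36295 = -13638)
K/F = -13638/(-8905) = -13638*(-1/8905) = 13638/8905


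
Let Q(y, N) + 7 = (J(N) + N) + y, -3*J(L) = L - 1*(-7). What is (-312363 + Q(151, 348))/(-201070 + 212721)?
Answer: -935968/34953 ≈ -26.778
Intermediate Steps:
J(L) = -7/3 - L/3 (J(L) = -(L - 1*(-7))/3 = -(L + 7)/3 = -(7 + L)/3 = -7/3 - L/3)
Q(y, N) = -28/3 + y + 2*N/3 (Q(y, N) = -7 + (((-7/3 - N/3) + N) + y) = -7 + ((-7/3 + 2*N/3) + y) = -7 + (-7/3 + y + 2*N/3) = -28/3 + y + 2*N/3)
(-312363 + Q(151, 348))/(-201070 + 212721) = (-312363 + (-28/3 + 151 + (2/3)*348))/(-201070 + 212721) = (-312363 + (-28/3 + 151 + 232))/11651 = (-312363 + 1121/3)*(1/11651) = -935968/3*1/11651 = -935968/34953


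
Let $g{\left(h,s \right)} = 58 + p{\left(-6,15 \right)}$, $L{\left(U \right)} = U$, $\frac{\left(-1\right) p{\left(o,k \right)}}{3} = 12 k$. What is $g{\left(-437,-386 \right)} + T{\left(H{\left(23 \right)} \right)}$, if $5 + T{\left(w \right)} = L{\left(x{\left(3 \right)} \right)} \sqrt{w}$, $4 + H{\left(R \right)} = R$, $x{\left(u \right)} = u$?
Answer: $-487 + 3 \sqrt{19} \approx -473.92$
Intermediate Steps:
$p{\left(o,k \right)} = - 36 k$ ($p{\left(o,k \right)} = - 3 \cdot 12 k = - 36 k$)
$H{\left(R \right)} = -4 + R$
$T{\left(w \right)} = -5 + 3 \sqrt{w}$
$g{\left(h,s \right)} = -482$ ($g{\left(h,s \right)} = 58 - 540 = -482$)
$g{\left(-437,-386 \right)} + T{\left(H{\left(23 \right)} \right)} = -482 - \left(5 - 3 \sqrt{-4 + 23}\right) = -482 - \left(5 - 3 \sqrt{19}\right) = -487 + 3 \sqrt{19}$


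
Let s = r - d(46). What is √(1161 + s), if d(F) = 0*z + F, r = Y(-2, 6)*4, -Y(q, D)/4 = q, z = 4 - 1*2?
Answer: √1147 ≈ 33.867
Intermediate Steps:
z = 2 (z = 4 - 2 = 2)
Y(q, D) = -4*q
r = 32 (r = -4*(-2)*4 = 8*4 = 32)
d(F) = F (d(F) = 0*2 + F = 0 + F = F)
s = -14 (s = 32 - 1*46 = 32 - 46 = -14)
√(1161 + s) = √(1161 - 14) = √1147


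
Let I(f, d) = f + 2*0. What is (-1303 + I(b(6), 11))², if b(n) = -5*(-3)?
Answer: 1658944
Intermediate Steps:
b(n) = 15
I(f, d) = f (I(f, d) = f + 0 = f)
(-1303 + I(b(6), 11))² = (-1303 + 15)² = (-1288)² = 1658944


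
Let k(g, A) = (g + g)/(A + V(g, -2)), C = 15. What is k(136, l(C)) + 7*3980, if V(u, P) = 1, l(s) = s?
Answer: 27877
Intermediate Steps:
k(g, A) = 2*g/(1 + A) (k(g, A) = (g + g)/(A + 1) = (2*g)/(1 + A) = 2*g/(1 + A))
k(136, l(C)) + 7*3980 = 2*136/(1 + 15) + 7*3980 = 2*136/16 + 27860 = 2*136*(1/16) + 27860 = 17 + 27860 = 27877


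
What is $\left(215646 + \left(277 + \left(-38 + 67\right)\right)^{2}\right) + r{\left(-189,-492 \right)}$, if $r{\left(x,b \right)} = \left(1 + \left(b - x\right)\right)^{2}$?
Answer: $400486$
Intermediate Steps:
$r{\left(x,b \right)} = \left(1 + b - x\right)^{2}$
$\left(215646 + \left(277 + \left(-38 + 67\right)\right)^{2}\right) + r{\left(-189,-492 \right)} = \left(215646 + \left(277 + \left(-38 + 67\right)\right)^{2}\right) + \left(1 - 492 - -189\right)^{2} = \left(215646 + \left(277 + 29\right)^{2}\right) + \left(1 - 492 + 189\right)^{2} = \left(215646 + 306^{2}\right) + \left(-302\right)^{2} = \left(215646 + 93636\right) + 91204 = 309282 + 91204 = 400486$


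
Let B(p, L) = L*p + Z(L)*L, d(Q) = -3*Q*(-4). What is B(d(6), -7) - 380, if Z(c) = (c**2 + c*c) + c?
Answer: -1521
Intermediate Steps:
Z(c) = c + 2*c**2 (Z(c) = (c**2 + c**2) + c = 2*c**2 + c = c + 2*c**2)
d(Q) = 12*Q
B(p, L) = L*p + L**2*(1 + 2*L) (B(p, L) = L*p + (L*(1 + 2*L))*L = L*p + L**2*(1 + 2*L))
B(d(6), -7) - 380 = -7*(12*6 - 7*(1 + 2*(-7))) - 380 = -7*(72 - 7*(1 - 14)) - 380 = -7*(72 - 7*(-13)) - 380 = -7*(72 + 91) - 380 = -7*163 - 380 = -1141 - 380 = -1521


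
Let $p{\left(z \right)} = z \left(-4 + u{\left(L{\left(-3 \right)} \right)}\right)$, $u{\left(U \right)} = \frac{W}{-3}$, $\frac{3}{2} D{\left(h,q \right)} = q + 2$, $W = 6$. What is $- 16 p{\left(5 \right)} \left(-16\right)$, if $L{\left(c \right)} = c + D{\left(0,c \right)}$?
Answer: $-7680$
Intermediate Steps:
$D{\left(h,q \right)} = \frac{4}{3} + \frac{2 q}{3}$ ($D{\left(h,q \right)} = \frac{2 \left(q + 2\right)}{3} = \frac{2 \left(2 + q\right)}{3} = \frac{4}{3} + \frac{2 q}{3}$)
$L{\left(c \right)} = \frac{4}{3} + \frac{5 c}{3}$ ($L{\left(c \right)} = c + \left(\frac{4}{3} + \frac{2 c}{3}\right) = \frac{4}{3} + \frac{5 c}{3}$)
$u{\left(U \right)} = -2$ ($u{\left(U \right)} = \frac{6}{-3} = 6 \left(- \frac{1}{3}\right) = -2$)
$p{\left(z \right)} = - 6 z$ ($p{\left(z \right)} = z \left(-4 - 2\right) = z \left(-6\right) = - 6 z$)
$- 16 p{\left(5 \right)} \left(-16\right) = - 16 \left(\left(-6\right) 5\right) \left(-16\right) = \left(-16\right) \left(-30\right) \left(-16\right) = 480 \left(-16\right) = -7680$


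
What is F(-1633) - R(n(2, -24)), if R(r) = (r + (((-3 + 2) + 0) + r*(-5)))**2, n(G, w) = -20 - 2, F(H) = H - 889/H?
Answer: -15025977/1633 ≈ -9201.5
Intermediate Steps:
F(H) = H - 889/H
n(G, w) = -22
R(r) = (-1 - 4*r)**2 (R(r) = (r + ((-1 + 0) - 5*r))**2 = (r + (-1 - 5*r))**2 = (-1 - 4*r)**2)
F(-1633) - R(n(2, -24)) = (-1633 - 889/(-1633)) - (1 + 4*(-22))**2 = (-1633 - 889*(-1/1633)) - (1 - 88)**2 = (-1633 + 889/1633) - 1*(-87)**2 = -2665800/1633 - 1*7569 = -2665800/1633 - 7569 = -15025977/1633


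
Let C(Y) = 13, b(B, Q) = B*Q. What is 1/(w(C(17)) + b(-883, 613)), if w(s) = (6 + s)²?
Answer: -1/540918 ≈ -1.8487e-6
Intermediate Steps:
1/(w(C(17)) + b(-883, 613)) = 1/((6 + 13)² - 883*613) = 1/(19² - 541279) = 1/(361 - 541279) = 1/(-540918) = -1/540918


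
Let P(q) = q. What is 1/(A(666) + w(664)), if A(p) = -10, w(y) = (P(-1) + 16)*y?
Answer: 1/9950 ≈ 0.00010050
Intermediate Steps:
w(y) = 15*y (w(y) = (-1 + 16)*y = 15*y)
1/(A(666) + w(664)) = 1/(-10 + 15*664) = 1/(-10 + 9960) = 1/9950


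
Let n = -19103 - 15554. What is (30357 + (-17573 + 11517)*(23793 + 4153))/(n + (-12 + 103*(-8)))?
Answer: 169210619/35493 ≈ 4767.4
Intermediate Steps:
n = -34657
(30357 + (-17573 + 11517)*(23793 + 4153))/(n + (-12 + 103*(-8))) = (30357 + (-17573 + 11517)*(23793 + 4153))/(-34657 + (-12 + 103*(-8))) = (30357 - 6056*27946)/(-34657 + (-12 - 824)) = (30357 - 169240976)/(-34657 - 836) = -169210619/(-35493) = -169210619*(-1/35493) = 169210619/35493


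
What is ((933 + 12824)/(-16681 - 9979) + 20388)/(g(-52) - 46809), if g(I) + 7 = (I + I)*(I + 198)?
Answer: -543530323/1652920000 ≈ -0.32883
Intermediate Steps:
g(I) = -7 + 2*I*(198 + I) (g(I) = -7 + (I + I)*(I + 198) = -7 + (2*I)*(198 + I) = -7 + 2*I*(198 + I))
((933 + 12824)/(-16681 - 9979) + 20388)/(g(-52) - 46809) = ((933 + 12824)/(-16681 - 9979) + 20388)/((-7 + 2*(-52)² + 396*(-52)) - 46809) = (13757/(-26660) + 20388)/((-7 + 2*2704 - 20592) - 46809) = (13757*(-1/26660) + 20388)/((-7 + 5408 - 20592) - 46809) = (-13757/26660 + 20388)/(-15191 - 46809) = (543530323/26660)/(-62000) = (543530323/26660)*(-1/62000) = -543530323/1652920000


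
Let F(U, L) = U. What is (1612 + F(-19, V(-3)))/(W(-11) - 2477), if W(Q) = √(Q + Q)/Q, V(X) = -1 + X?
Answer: -43404471/67490821 + 1593*I*√22/67490821 ≈ -0.64312 + 0.00011071*I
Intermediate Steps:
W(Q) = √2/√Q (W(Q) = √(2*Q)/Q = (√2*√Q)/Q = √2/√Q)
(1612 + F(-19, V(-3)))/(W(-11) - 2477) = (1612 - 19)/(√2/√(-11) - 2477) = 1593/(√2*(-I*√11/11) - 2477) = 1593/(-I*√22/11 - 2477) = 1593/(-2477 - I*√22/11)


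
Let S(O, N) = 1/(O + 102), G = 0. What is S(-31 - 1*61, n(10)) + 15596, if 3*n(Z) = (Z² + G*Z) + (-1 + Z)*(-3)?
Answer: 155961/10 ≈ 15596.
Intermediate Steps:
n(Z) = 1 - Z + Z²/3 (n(Z) = ((Z² + 0*Z) + (-1 + Z)*(-3))/3 = ((Z² + 0) + (3 - 3*Z))/3 = (Z² + (3 - 3*Z))/3 = (3 + Z² - 3*Z)/3 = 1 - Z + Z²/3)
S(O, N) = 1/(102 + O)
S(-31 - 1*61, n(10)) + 15596 = 1/(102 + (-31 - 1*61)) + 15596 = 1/(102 + (-31 - 61)) + 15596 = 1/(102 - 92) + 15596 = 1/10 + 15596 = ⅒ + 15596 = 155961/10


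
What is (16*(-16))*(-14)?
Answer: 3584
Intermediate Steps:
(16*(-16))*(-14) = -256*(-14) = 3584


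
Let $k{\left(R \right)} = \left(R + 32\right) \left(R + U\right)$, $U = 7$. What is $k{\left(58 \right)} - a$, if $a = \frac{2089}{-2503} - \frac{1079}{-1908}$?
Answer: $\frac{27939270475}{4775724} \approx 5850.3$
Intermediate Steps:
$a = - \frac{1285075}{4775724}$ ($a = 2089 \left(- \frac{1}{2503}\right) - - \frac{1079}{1908} = - \frac{2089}{2503} + \frac{1079}{1908} = - \frac{1285075}{4775724} \approx -0.26908$)
$k{\left(R \right)} = \left(7 + R\right) \left(32 + R\right)$ ($k{\left(R \right)} = \left(R + 32\right) \left(R + 7\right) = \left(32 + R\right) \left(7 + R\right) = \left(7 + R\right) \left(32 + R\right)$)
$k{\left(58 \right)} - a = \left(224 + 58^{2} + 39 \cdot 58\right) - - \frac{1285075}{4775724} = \left(224 + 3364 + 2262\right) + \frac{1285075}{4775724} = 5850 + \frac{1285075}{4775724} = \frac{27939270475}{4775724}$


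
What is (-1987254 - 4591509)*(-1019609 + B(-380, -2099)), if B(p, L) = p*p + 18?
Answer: 5757674168733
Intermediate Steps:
B(p, L) = 18 + p² (B(p, L) = p² + 18 = 18 + p²)
(-1987254 - 4591509)*(-1019609 + B(-380, -2099)) = (-1987254 - 4591509)*(-1019609 + (18 + (-380)²)) = -6578763*(-1019609 + (18 + 144400)) = -6578763*(-1019609 + 144418) = -6578763*(-875191) = 5757674168733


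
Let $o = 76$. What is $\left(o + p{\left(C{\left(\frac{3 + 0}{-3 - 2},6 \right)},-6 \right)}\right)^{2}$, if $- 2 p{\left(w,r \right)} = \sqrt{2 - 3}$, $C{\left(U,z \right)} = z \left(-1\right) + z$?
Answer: $\frac{\left(152 - i\right)^{2}}{4} \approx 5775.8 - 76.0 i$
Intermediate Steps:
$C{\left(U,z \right)} = 0$ ($C{\left(U,z \right)} = - z + z = 0$)
$p{\left(w,r \right)} = - \frac{i}{2}$ ($p{\left(w,r \right)} = - \frac{\sqrt{2 - 3}}{2} = - \frac{\sqrt{-1}}{2} = - \frac{i}{2}$)
$\left(o + p{\left(C{\left(\frac{3 + 0}{-3 - 2},6 \right)},-6 \right)}\right)^{2} = \left(76 - \frac{i}{2}\right)^{2}$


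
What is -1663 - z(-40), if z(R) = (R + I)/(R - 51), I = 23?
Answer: -151350/91 ≈ -1663.2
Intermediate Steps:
z(R) = (23 + R)/(-51 + R) (z(R) = (R + 23)/(R - 51) = (23 + R)/(-51 + R))
-1663 - z(-40) = -1663 - (23 - 40)/(-51 - 40) = -1663 - (-17)/(-91) = -1663 - (-1)*(-17)/91 = -1663 - 1*17/91 = -1663 - 17/91 = -151350/91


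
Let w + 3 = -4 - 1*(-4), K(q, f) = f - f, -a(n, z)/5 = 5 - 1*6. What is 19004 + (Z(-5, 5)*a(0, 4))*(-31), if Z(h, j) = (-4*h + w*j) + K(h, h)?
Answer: 18229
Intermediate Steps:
a(n, z) = 5 (a(n, z) = -5*(5 - 1*6) = -5*(5 - 6) = -5*(-1) = 5)
K(q, f) = 0
w = -3 (w = -3 + (-4 - 1*(-4)) = -3 + (-4 + 4) = -3 + 0 = -3)
Z(h, j) = -4*h - 3*j (Z(h, j) = (-4*h - 3*j) + 0 = -4*h - 3*j)
19004 + (Z(-5, 5)*a(0, 4))*(-31) = 19004 + ((-4*(-5) - 3*5)*5)*(-31) = 19004 + ((20 - 15)*5)*(-31) = 19004 + (5*5)*(-31) = 19004 + 25*(-31) = 19004 - 775 = 18229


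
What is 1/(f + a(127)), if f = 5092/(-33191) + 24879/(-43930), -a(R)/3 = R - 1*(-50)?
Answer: -1458080630/775290264979 ≈ -0.0018807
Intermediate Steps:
a(R) = -150 - 3*R (a(R) = -3*(R - 1*(-50)) = -3*(R + 50) = -3*(50 + R) = -150 - 3*R)
f = -1049450449/1458080630 (f = 5092*(-1/33191) + 24879*(-1/43930) = -5092/33191 - 24879/43930 = -1049450449/1458080630 ≈ -0.71975)
1/(f + a(127)) = 1/(-1049450449/1458080630 + (-150 - 3*127)) = 1/(-1049450449/1458080630 + (-150 - 381)) = 1/(-1049450449/1458080630 - 531) = 1/(-775290264979/1458080630) = -1458080630/775290264979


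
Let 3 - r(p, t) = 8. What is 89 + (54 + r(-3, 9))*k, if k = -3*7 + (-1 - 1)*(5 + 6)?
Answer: -2018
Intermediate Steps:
r(p, t) = -5 (r(p, t) = 3 - 1*8 = 3 - 8 = -5)
k = -43 (k = -21 - 2*11 = -21 - 22 = -43)
89 + (54 + r(-3, 9))*k = 89 + (54 - 5)*(-43) = 89 + 49*(-43) = 89 - 2107 = -2018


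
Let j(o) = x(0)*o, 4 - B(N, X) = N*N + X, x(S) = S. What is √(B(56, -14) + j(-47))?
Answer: I*√3118 ≈ 55.839*I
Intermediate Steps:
B(N, X) = 4 - X - N² (B(N, X) = 4 - (N*N + X) = 4 - (N² + X) = 4 - (X + N²) = 4 + (-X - N²) = 4 - X - N²)
j(o) = 0 (j(o) = 0*o = 0)
√(B(56, -14) + j(-47)) = √((4 - 1*(-14) - 1*56²) + 0) = √((4 + 14 - 1*3136) + 0) = √((4 + 14 - 3136) + 0) = √(-3118 + 0) = √(-3118) = I*√3118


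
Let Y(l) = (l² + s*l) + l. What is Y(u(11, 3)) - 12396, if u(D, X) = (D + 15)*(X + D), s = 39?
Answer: 134660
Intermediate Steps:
u(D, X) = (15 + D)*(D + X)
Y(l) = l² + 40*l (Y(l) = (l² + 39*l) + l = l² + 40*l)
Y(u(11, 3)) - 12396 = (11² + 15*11 + 15*3 + 11*3)*(40 + (11² + 15*11 + 15*3 + 11*3)) - 12396 = (121 + 165 + 45 + 33)*(40 + (121 + 165 + 45 + 33)) - 12396 = 364*(40 + 364) - 12396 = 364*404 - 12396 = 147056 - 12396 = 134660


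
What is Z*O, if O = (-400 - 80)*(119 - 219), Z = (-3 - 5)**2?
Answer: 3072000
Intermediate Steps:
Z = 64 (Z = (-8)**2 = 64)
O = 48000 (O = -480*(-100) = 48000)
Z*O = 64*48000 = 3072000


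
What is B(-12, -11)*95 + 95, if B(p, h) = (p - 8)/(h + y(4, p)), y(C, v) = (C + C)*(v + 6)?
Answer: 7505/59 ≈ 127.20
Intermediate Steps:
y(C, v) = 2*C*(6 + v) (y(C, v) = (2*C)*(6 + v) = 2*C*(6 + v))
B(p, h) = (-8 + p)/(48 + h + 8*p) (B(p, h) = (p - 8)/(h + 2*4*(6 + p)) = (-8 + p)/(h + (48 + 8*p)) = (-8 + p)/(48 + h + 8*p))
B(-12, -11)*95 + 95 = ((-8 - 12)/(48 - 11 + 8*(-12)))*95 + 95 = (-20/(48 - 11 - 96))*95 + 95 = (-20/(-59))*95 + 95 = -1/59*(-20)*95 + 95 = (20/59)*95 + 95 = 1900/59 + 95 = 7505/59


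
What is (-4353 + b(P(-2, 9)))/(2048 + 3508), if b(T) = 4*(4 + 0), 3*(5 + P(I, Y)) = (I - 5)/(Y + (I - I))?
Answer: -4337/5556 ≈ -0.78060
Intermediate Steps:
P(I, Y) = -5 + (-5 + I)/(3*Y) (P(I, Y) = -5 + ((I - 5)/(Y + (I - I)))/3 = -5 + ((-5 + I)/(Y + 0))/3 = -5 + ((-5 + I)/Y)/3 = -5 + (-5 + I)/(3*Y))
b(T) = 16 (b(T) = 4*4 = 16)
(-4353 + b(P(-2, 9)))/(2048 + 3508) = (-4353 + 16)/(2048 + 3508) = -4337/5556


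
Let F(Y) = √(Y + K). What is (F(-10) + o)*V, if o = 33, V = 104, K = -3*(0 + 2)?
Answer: 3432 + 416*I ≈ 3432.0 + 416.0*I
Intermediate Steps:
K = -6 (K = -3*2 = -6)
F(Y) = √(-6 + Y) (F(Y) = √(Y - 6) = √(-6 + Y))
(F(-10) + o)*V = (√(-6 - 10) + 33)*104 = (√(-16) + 33)*104 = (4*I + 33)*104 = (33 + 4*I)*104 = 3432 + 416*I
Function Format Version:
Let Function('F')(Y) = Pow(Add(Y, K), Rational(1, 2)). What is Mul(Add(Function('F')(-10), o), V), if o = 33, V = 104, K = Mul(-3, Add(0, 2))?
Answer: Add(3432, Mul(416, I)) ≈ Add(3432.0, Mul(416.00, I))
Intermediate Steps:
K = -6 (K = Mul(-3, 2) = -6)
Function('F')(Y) = Pow(Add(-6, Y), Rational(1, 2)) (Function('F')(Y) = Pow(Add(Y, -6), Rational(1, 2)) = Pow(Add(-6, Y), Rational(1, 2)))
Mul(Add(Function('F')(-10), o), V) = Mul(Add(Pow(Add(-6, -10), Rational(1, 2)), 33), 104) = Mul(Add(Pow(-16, Rational(1, 2)), 33), 104) = Mul(Add(Mul(4, I), 33), 104) = Mul(Add(33, Mul(4, I)), 104) = Add(3432, Mul(416, I))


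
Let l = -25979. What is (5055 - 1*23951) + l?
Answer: -44875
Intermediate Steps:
(5055 - 1*23951) + l = (5055 - 1*23951) - 25979 = (5055 - 23951) - 25979 = -18896 - 25979 = -44875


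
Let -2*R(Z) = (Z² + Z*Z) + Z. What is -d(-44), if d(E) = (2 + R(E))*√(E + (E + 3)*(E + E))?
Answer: 34416*√11 ≈ 1.1415e+5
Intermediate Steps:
R(Z) = -Z² - Z/2 (R(Z) = -((Z² + Z*Z) + Z)/2 = -((Z² + Z²) + Z)/2 = -(2*Z² + Z)/2 = -(Z + 2*Z²)/2 = -Z² - Z/2)
d(E) = √(E + 2*E*(3 + E))*(2 - E*(½ + E)) (d(E) = (2 - E*(½ + E))*√(E + (E + 3)*(E + E)) = (2 - E*(½ + E))*√(E + (3 + E)*(2*E)) = (2 - E*(½ + E))*√(E + 2*E*(3 + E)) = √(E + 2*E*(3 + E))*(2 - E*(½ + E)))
-d(-44) = -√(-44*(7 + 2*(-44)))*(4 - 1*(-44)*(1 + 2*(-44)))/2 = -√(-44*(7 - 88))*(4 - 1*(-44)*(1 - 88))/2 = -√(-44*(-81))*(4 - 1*(-44)*(-87))/2 = -√3564*(4 - 3828)/2 = -18*√11*(-3824)/2 = -(-34416)*√11 = 34416*√11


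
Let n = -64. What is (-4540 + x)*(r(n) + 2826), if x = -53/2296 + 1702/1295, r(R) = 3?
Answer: -3595202013/280 ≈ -1.2840e+7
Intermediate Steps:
x = 14823/11480 (x = -53*1/2296 + 1702*(1/1295) = -53/2296 + 46/35 = 14823/11480 ≈ 1.2912)
(-4540 + x)*(r(n) + 2826) = (-4540 + 14823/11480)*(3 + 2826) = -52104377/11480*2829 = -3595202013/280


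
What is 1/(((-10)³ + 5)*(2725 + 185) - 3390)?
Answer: -1/2898840 ≈ -3.4497e-7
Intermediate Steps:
1/(((-10)³ + 5)*(2725 + 185) - 3390) = 1/((-1000 + 5)*2910 - 3390) = 1/(-995*2910 - 3390) = 1/(-2895450 - 3390) = 1/(-2898840) = -1/2898840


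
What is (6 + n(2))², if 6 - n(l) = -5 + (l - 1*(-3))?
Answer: 144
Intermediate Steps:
n(l) = 8 - l (n(l) = 6 - (-5 + (l - 1*(-3))) = 6 - (-5 + (l + 3)) = 6 - (-5 + (3 + l)) = 6 - (-2 + l) = 6 + (2 - l) = 8 - l)
(6 + n(2))² = (6 + (8 - 1*2))² = (6 + (8 - 2))² = (6 + 6)² = 12² = 144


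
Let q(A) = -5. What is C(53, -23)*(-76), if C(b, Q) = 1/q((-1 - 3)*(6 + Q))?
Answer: 76/5 ≈ 15.200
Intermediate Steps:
C(b, Q) = -⅕ (C(b, Q) = 1/(-5) = -⅕)
C(53, -23)*(-76) = -⅕*(-76) = 76/5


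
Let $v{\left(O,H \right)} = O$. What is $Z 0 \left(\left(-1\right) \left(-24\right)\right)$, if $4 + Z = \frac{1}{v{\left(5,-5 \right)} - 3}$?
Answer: $0$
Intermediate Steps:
$Z = - \frac{7}{2}$ ($Z = -4 + \frac{1}{5 - 3} = -4 + \frac{1}{2} = - \frac{7}{2} \approx -3.5$)
$Z 0 \left(\left(-1\right) \left(-24\right)\right) = - \frac{7 \cdot 0 \left(\left(-1\right) \left(-24\right)\right)}{2} = - \frac{7 \cdot 0 \cdot 24}{2} = \left(- \frac{7}{2}\right) 0 = 0$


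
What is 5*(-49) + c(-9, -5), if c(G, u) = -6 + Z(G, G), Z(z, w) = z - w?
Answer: -251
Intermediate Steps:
c(G, u) = -6 (c(G, u) = -6 + (G - G) = -6 + 0 = -6)
5*(-49) + c(-9, -5) = 5*(-49) - 6 = -245 - 6 = -251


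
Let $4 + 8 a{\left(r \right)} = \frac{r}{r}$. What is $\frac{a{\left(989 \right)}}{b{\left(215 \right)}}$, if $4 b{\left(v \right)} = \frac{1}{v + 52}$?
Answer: $- \frac{801}{2} \approx -400.5$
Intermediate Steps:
$a{\left(r \right)} = - \frac{3}{8}$ ($a{\left(r \right)} = - \frac{1}{2} + \frac{r \frac{1}{r}}{8} = - \frac{1}{2} + \frac{1}{8} \cdot 1 = - \frac{1}{2} + \frac{1}{8} = - \frac{3}{8}$)
$b{\left(v \right)} = \frac{1}{4 \left(52 + v\right)}$ ($b{\left(v \right)} = \frac{1}{4 \left(v + 52\right)} = \frac{1}{4 \left(52 + v\right)}$)
$\frac{a{\left(989 \right)}}{b{\left(215 \right)}} = - \frac{3}{8 \frac{1}{4 \left(52 + 215\right)}} = - \frac{3}{8 \frac{1}{4 \cdot 267}} = - \frac{3}{8 \cdot \frac{1}{4} \cdot \frac{1}{267}} = - \frac{3 \frac{1}{\frac{1}{1068}}}{8} = \left(- \frac{3}{8}\right) 1068 = - \frac{801}{2}$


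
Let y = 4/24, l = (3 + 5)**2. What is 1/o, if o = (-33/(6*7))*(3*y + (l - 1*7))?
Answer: -28/1265 ≈ -0.022134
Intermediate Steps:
l = 64 (l = 8**2 = 64)
y = 1/6 (y = 4*(1/24) = 1/6 ≈ 0.16667)
o = -1265/28 (o = (-33/(6*7))*(3*(1/6) + (64 - 1*7)) = (-33/42)*(1/2 + (64 - 7)) = (-33*1/42)*(1/2 + 57) = -11/14*115/2 = -1265/28 ≈ -45.179)
1/o = 1/(-1265/28) = -28/1265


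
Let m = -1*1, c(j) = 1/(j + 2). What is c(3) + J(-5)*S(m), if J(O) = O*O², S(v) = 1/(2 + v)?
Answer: -624/5 ≈ -124.80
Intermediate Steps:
c(j) = 1/(2 + j)
m = -1
J(O) = O³
c(3) + J(-5)*S(m) = 1/(2 + 3) + (-5)³/(2 - 1) = 1/5 - 125/1 = ⅕ - 125*1 = ⅕ - 125 = -624/5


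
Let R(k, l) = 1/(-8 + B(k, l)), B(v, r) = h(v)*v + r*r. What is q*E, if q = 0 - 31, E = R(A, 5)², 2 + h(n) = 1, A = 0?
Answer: -31/289 ≈ -0.10727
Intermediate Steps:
h(n) = -1 (h(n) = -2 + 1 = -1)
B(v, r) = r² - v (B(v, r) = -v + r*r = -v + r² = r² - v)
R(k, l) = 1/(-8 + l² - k) (R(k, l) = 1/(-8 + (l² - k)) = 1/(-8 + l² - k))
E = 1/289 (E = (1/(-8 + 5² - 1*0))² = (1/(-8 + 25 + 0))² = (1/17)² = 1/289 ≈ 0.0034602)
q = -31
q*E = -31*1/289 = -31/289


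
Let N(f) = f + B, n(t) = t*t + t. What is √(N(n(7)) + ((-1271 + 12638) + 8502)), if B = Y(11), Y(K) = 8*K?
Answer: √20013 ≈ 141.47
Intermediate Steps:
B = 88 (B = 8*11 = 88)
n(t) = t + t² (n(t) = t² + t = t + t²)
N(f) = 88 + f (N(f) = f + 88 = 88 + f)
√(N(n(7)) + ((-1271 + 12638) + 8502)) = √((88 + 7*(1 + 7)) + ((-1271 + 12638) + 8502)) = √((88 + 7*8) + (11367 + 8502)) = √((88 + 56) + 19869) = √(144 + 19869) = √20013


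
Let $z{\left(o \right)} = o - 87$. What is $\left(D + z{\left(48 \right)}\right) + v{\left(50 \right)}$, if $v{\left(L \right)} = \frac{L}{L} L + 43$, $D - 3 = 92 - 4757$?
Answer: $-4608$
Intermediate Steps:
$z{\left(o \right)} = -87 + o$
$D = -4662$ ($D = 3 + \left(92 - 4757\right) = 3 - 4665 = -4662$)
$v{\left(L \right)} = 43 + L$ ($v{\left(L \right)} = 1 L + 43 = L + 43 = 43 + L$)
$\left(D + z{\left(48 \right)}\right) + v{\left(50 \right)} = \left(-4662 + \left(-87 + 48\right)\right) + \left(43 + 50\right) = \left(-4662 - 39\right) + 93 = -4701 + 93 = -4608$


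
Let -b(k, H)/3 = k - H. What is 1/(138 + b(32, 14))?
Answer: 1/84 ≈ 0.011905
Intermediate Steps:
b(k, H) = -3*k + 3*H (b(k, H) = -3*(k - H) = -3*k + 3*H)
1/(138 + b(32, 14)) = 1/(138 + (-3*32 + 3*14)) = 1/(138 + (-96 + 42)) = 1/(138 - 54) = 1/84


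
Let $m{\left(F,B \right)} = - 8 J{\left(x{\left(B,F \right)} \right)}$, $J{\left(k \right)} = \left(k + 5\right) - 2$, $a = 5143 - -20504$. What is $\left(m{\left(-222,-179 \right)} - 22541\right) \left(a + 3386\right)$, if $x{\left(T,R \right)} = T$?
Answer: $-613554389$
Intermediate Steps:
$a = 25647$ ($a = 5143 + 20504 = 25647$)
$J{\left(k \right)} = 3 + k$ ($J{\left(k \right)} = \left(5 + k\right) - 2 = 3 + k$)
$m{\left(F,B \right)} = -24 - 8 B$ ($m{\left(F,B \right)} = - 8 \left(3 + B\right) = -24 - 8 B$)
$\left(m{\left(-222,-179 \right)} - 22541\right) \left(a + 3386\right) = \left(\left(-24 - -1432\right) - 22541\right) \left(25647 + 3386\right) = \left(\left(-24 + 1432\right) - 22541\right) 29033 = \left(1408 - 22541\right) 29033 = \left(-21133\right) 29033 = -613554389$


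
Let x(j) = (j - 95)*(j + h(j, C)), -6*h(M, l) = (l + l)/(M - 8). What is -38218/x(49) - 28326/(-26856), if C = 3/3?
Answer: 5587371445/310182324 ≈ 18.013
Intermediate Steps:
C = 1 (C = 3*(1/3) = 1)
h(M, l) = -l/(3*(-8 + M)) (h(M, l) = -(l + l)/(6*(M - 8)) = -2*l/(6*(-8 + M)) = -l/(3*(-8 + M)))
x(j) = (-95 + j)*(j - 1/(-24 + 3*j)) (x(j) = (j - 95)*(j - 1*1/(-24 + 3*j)) = (-95 + j)*(j - 1/(-24 + 3*j)))
-38218/x(49) - 28326/(-26856) = -38218*3*(-8 + 49)/(95 - 1*49 + 3*49*(-95 + 49)*(-8 + 49)) - 28326/(-26856) = -38218*123/(95 - 49 + 3*49*(-46)*41) - 28326*(-1/26856) = -38218*123/(95 - 49 - 277242) + 4721/4476 = -38218/((1/3)*(1/41)*(-277196)) + 4721/4476 = -38218/(-277196/123) + 4721/4476 = -38218*(-123/277196) + 4721/4476 = 2350407/138598 + 4721/4476 = 5587371445/310182324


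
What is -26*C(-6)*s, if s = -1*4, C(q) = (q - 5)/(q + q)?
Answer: 286/3 ≈ 95.333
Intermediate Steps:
C(q) = (-5 + q)/(2*q) (C(q) = (-5 + q)/((2*q)) = (-5 + q)*(1/(2*q)) = (-5 + q)/(2*q))
s = -4
-26*C(-6)*s = -26*((½)*(-5 - 6)/(-6))*(-4) = -26*((½)*(-⅙)*(-11))*(-4) = -26*(11/12)*(-4) = -143*(-4)/6 = -1*(-286/3) = 286/3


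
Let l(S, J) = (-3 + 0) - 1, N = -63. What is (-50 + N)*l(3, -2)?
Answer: 452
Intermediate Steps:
l(S, J) = -4 (l(S, J) = -3 - 1 = -4)
(-50 + N)*l(3, -2) = (-50 - 63)*(-4) = -113*(-4) = 452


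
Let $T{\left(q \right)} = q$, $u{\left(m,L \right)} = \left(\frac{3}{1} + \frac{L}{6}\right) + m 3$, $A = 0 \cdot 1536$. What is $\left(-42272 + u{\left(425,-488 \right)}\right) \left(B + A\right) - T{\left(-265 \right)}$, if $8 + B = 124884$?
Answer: $- \frac{15387969181}{3} \approx -5.1293 \cdot 10^{9}$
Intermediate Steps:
$A = 0$
$B = 124876$ ($B = -8 + 124884 = 124876$)
$u{\left(m,L \right)} = 3 + 3 m + \frac{L}{6}$ ($u{\left(m,L \right)} = \left(3 \cdot 1 + L \frac{1}{6}\right) + 3 m = \left(3 + \frac{L}{6}\right) + 3 m = 3 + 3 m + \frac{L}{6}$)
$\left(-42272 + u{\left(425,-488 \right)}\right) \left(B + A\right) - T{\left(-265 \right)} = \left(-42272 + \left(3 + 3 \cdot 425 + \frac{1}{6} \left(-488\right)\right)\right) \left(124876 + 0\right) - -265 = \left(-42272 + \left(3 + 1275 - \frac{244}{3}\right)\right) 124876 + 265 = \left(-42272 + \frac{3590}{3}\right) 124876 + 265 = \left(- \frac{123226}{3}\right) 124876 + 265 = - \frac{15387969976}{3} + 265 = - \frac{15387969181}{3}$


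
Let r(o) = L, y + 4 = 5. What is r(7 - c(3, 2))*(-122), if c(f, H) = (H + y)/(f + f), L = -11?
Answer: 1342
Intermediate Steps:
y = 1 (y = -4 + 5 = 1)
c(f, H) = (1 + H)/(2*f) (c(f, H) = (H + 1)/(f + f) = (1 + H)/((2*f)) = (1 + H)*(1/(2*f)) = (1 + H)/(2*f))
r(o) = -11
r(7 - c(3, 2))*(-122) = -11*(-122) = 1342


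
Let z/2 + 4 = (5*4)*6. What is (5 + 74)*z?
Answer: 18328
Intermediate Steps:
z = 232 (z = -8 + 2*((5*4)*6) = -8 + 2*(20*6) = -8 + 2*120 = -8 + 240 = 232)
(5 + 74)*z = (5 + 74)*232 = 79*232 = 18328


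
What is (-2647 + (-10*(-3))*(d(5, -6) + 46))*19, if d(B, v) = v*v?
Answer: -3553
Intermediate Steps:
d(B, v) = v²
(-2647 + (-10*(-3))*(d(5, -6) + 46))*19 = (-2647 + (-10*(-3))*((-6)² + 46))*19 = (-2647 + 30*(36 + 46))*19 = (-2647 + 30*82)*19 = (-2647 + 2460)*19 = -187*19 = -3553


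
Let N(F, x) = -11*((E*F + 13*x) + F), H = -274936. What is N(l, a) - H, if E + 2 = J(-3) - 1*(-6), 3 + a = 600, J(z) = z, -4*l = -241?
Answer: 376479/2 ≈ 1.8824e+5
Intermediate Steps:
l = 241/4 (l = -¼*(-241) = 241/4 ≈ 60.250)
a = 597 (a = -3 + 600 = 597)
E = 1 (E = -2 + (-3 - 1*(-6)) = -2 + (-3 + 6) = -2 + 3 = 1)
N(F, x) = -143*x - 22*F (N(F, x) = -11*((1*F + 13*x) + F) = -11*((F + 13*x) + F) = -11*(2*F + 13*x) = -143*x - 22*F)
N(l, a) - H = (-143*597 - 22*241/4) - 1*(-274936) = (-85371 - 2651/2) + 274936 = -173393/2 + 274936 = 376479/2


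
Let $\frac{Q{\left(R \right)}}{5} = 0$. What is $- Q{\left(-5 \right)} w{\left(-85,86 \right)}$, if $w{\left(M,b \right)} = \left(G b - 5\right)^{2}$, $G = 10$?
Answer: $0$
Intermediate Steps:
$Q{\left(R \right)} = 0$ ($Q{\left(R \right)} = 5 \cdot 0 = 0$)
$w{\left(M,b \right)} = \left(-5 + 10 b\right)^{2}$ ($w{\left(M,b \right)} = \left(10 b - 5\right)^{2} = \left(-5 + 10 b\right)^{2}$)
$- Q{\left(-5 \right)} w{\left(-85,86 \right)} = - 0 \cdot 25 \left(-1 + 2 \cdot 86\right)^{2} = - 0 \cdot 25 \left(-1 + 172\right)^{2} = - 0 \cdot 25 \cdot 171^{2} = - 0 \cdot 25 \cdot 29241 = - 0 \cdot 731025 = \left(-1\right) 0 = 0$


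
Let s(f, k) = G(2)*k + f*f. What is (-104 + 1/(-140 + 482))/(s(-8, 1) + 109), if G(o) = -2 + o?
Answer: -35567/59166 ≈ -0.60114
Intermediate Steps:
s(f, k) = f**2 (s(f, k) = (-2 + 2)*k + f*f = 0*k + f**2 = 0 + f**2 = f**2)
(-104 + 1/(-140 + 482))/(s(-8, 1) + 109) = (-104 + 1/(-140 + 482))/((-8)**2 + 109) = (-104 + 1/342)/(64 + 109) = (-104 + 1/342)/173 = -35567/342*1/173 = -35567/59166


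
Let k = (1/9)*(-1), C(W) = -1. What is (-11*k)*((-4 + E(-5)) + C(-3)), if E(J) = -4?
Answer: -11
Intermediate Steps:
k = -⅑ (k = (1*(⅑))*(-1) = (⅑)*(-1) = -⅑ ≈ -0.11111)
(-11*k)*((-4 + E(-5)) + C(-3)) = (-11*(-⅑))*((-4 - 4) - 1) = 11*(-8 - 1)/9 = (11/9)*(-9) = -11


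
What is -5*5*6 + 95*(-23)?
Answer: -2335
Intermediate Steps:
-5*5*6 + 95*(-23) = -25*6 - 2185 = -150 - 2185 = -2335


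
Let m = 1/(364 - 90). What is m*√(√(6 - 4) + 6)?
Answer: √(6 + √2)/274 ≈ 0.0099376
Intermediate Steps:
m = 1/274 ≈ 0.0036496
m*√(√(6 - 4) + 6) = √(√(6 - 4) + 6)/274 = √(√2 + 6)/274 = √(6 + √2)/274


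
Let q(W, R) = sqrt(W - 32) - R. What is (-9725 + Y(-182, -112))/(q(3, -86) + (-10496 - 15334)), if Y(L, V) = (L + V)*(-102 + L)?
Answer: -1899160624/662753565 - 73771*I*sqrt(29)/662753565 ≈ -2.8656 - 0.00059942*I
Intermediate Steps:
Y(L, V) = (-102 + L)*(L + V)
q(W, R) = sqrt(-32 + W) - R
(-9725 + Y(-182, -112))/(q(3, -86) + (-10496 - 15334)) = (-9725 + ((-182)**2 - 102*(-182) - 102*(-112) - 182*(-112)))/((sqrt(-32 + 3) - 1*(-86)) + (-10496 - 15334)) = (-9725 + (33124 + 18564 + 11424 + 20384))/((sqrt(-29) + 86) - 25830) = (-9725 + 83496)/((I*sqrt(29) + 86) - 25830) = 73771/((86 + I*sqrt(29)) - 25830) = 73771/(-25744 + I*sqrt(29))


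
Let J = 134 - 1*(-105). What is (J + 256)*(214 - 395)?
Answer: -89595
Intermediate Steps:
J = 239 (J = 134 + 105 = 239)
(J + 256)*(214 - 395) = (239 + 256)*(214 - 395) = 495*(-181) = -89595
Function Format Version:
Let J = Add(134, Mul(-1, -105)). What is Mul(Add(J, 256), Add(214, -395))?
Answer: -89595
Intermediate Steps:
J = 239 (J = Add(134, 105) = 239)
Mul(Add(J, 256), Add(214, -395)) = Mul(Add(239, 256), Add(214, -395)) = Mul(495, -181) = -89595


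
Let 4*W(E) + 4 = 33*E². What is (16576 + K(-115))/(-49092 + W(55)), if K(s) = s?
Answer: -65844/96547 ≈ -0.68199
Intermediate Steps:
W(E) = -1 + 33*E²/4 (W(E) = -1 + (33*E²)/4 = -1 + 33*E²/4)
(16576 + K(-115))/(-49092 + W(55)) = (16576 - 115)/(-49092 + (-1 + (33/4)*55²)) = 16461/(-49092 + (-1 + (33/4)*3025)) = 16461/(-49092 + (-1 + 99825/4)) = 16461/(-49092 + 99821/4) = 16461/(-96547/4) = 16461*(-4/96547) = -65844/96547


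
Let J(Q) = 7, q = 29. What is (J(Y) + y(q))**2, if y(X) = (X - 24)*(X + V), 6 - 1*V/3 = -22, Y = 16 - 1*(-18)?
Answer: 327184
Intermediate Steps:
Y = 34 (Y = 16 + 18 = 34)
V = 84 (V = 18 - 3*(-22) = 18 + 66 = 84)
y(X) = (-24 + X)*(84 + X) (y(X) = (X - 24)*(X + 84) = (-24 + X)*(84 + X))
(J(Y) + y(q))**2 = (7 + (-2016 + 29**2 + 60*29))**2 = (7 + (-2016 + 841 + 1740))**2 = (7 + 565)**2 = 572**2 = 327184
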